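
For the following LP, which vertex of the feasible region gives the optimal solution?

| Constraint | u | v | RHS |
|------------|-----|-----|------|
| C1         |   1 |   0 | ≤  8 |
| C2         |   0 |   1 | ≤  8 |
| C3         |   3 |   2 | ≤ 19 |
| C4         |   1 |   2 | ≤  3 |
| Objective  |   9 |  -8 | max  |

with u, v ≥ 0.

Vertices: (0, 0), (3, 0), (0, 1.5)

Evaluate the objective at each vertex of the feasible region:
  z(0, 0) = 0
  z(3, 0) = 27  ←
  z(0, 1.5) = -12
The maximum is at u = 3, v = 0.

(3, 0)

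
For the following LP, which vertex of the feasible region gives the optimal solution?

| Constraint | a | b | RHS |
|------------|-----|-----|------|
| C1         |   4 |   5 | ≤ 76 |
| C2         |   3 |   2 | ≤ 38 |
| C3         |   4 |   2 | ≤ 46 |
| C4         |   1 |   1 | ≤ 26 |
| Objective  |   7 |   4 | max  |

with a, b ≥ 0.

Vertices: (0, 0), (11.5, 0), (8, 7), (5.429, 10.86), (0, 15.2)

Evaluate the objective at each vertex of the feasible region:
  z(0, 0) = 0
  z(11.5, 0) = 80.5
  z(8, 7) = 84  ←
  z(5.429, 10.86) = 81.43
  z(0, 15.2) = 60.8
The maximum is at a = 8, b = 7.

(8, 7)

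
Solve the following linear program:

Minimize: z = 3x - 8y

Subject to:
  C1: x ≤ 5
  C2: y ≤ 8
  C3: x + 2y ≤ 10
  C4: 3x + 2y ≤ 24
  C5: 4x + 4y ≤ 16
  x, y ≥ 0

Evaluate the objective at each vertex of the feasible region:
  z(0, 0) = 0
  z(4, 0) = 12
  z(0, 4) = -32  ←
The minimum is at x = 0, y = 4.

x = 0, y = 4, z = -32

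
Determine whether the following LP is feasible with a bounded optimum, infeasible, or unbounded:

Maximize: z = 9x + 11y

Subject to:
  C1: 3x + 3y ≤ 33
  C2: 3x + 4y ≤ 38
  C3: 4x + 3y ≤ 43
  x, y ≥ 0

Feasible with a bounded optimal solution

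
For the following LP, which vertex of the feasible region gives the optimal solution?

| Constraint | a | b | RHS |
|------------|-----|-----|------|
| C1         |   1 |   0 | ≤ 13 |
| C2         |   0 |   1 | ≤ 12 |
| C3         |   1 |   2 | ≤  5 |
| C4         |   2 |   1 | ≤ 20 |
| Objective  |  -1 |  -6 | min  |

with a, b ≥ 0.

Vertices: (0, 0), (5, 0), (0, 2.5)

Evaluate the objective at each vertex of the feasible region:
  z(0, 0) = 0
  z(5, 0) = -5
  z(0, 2.5) = -15  ←
The minimum is at a = 0, b = 2.5.

(0, 2.5)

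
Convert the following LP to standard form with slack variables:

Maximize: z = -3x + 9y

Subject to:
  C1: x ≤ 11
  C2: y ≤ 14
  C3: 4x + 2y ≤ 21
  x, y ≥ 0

max z = -3x + 9y

s.t.
  x + s1 = 11
  y + s2 = 14
  4x + 2y + s3 = 21
  x, y, s1, s2, s3 ≥ 0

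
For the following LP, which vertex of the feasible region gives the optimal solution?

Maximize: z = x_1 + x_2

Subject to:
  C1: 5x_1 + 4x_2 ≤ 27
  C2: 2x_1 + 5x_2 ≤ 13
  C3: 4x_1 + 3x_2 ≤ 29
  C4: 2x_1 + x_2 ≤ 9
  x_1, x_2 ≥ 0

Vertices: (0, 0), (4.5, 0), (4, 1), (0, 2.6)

Evaluate the objective at each vertex of the feasible region:
  z(0, 0) = 0
  z(4.5, 0) = 4.5
  z(4, 1) = 5  ←
  z(0, 2.6) = 2.6
The maximum is at x_1 = 4, x_2 = 1.

(4, 1)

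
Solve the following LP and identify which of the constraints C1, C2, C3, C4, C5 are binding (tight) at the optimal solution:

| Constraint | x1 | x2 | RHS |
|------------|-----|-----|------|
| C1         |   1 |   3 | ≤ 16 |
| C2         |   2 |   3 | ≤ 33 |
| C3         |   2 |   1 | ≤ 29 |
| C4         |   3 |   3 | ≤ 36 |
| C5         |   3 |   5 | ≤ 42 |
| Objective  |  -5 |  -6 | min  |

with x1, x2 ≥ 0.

At x1 = 10, x2 = 2, compute slack b - a·x for each constraint:
  C1: 16 − 16 = 0  (binding)
  C2: 33 − 26 = 7  (slack)
  C3: 29 − 22 = 7  (slack)
  C4: 36 − 36 = 0  (binding)
  C5: 42 − 40 = 2  (slack)

Optimal: x1 = 10, x2 = 2
Binding: C1, C4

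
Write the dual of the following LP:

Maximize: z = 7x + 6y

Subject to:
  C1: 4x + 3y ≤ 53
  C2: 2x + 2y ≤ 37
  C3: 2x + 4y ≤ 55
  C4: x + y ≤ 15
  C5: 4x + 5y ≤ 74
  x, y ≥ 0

Primal max cᵀx s.t. Ax ≤ b, x ≥ 0  →  Dual min bᵀy s.t. Aᵀy ≥ c, y ≥ 0.

Minimize: z = 53y1 + 37y2 + 55y3 + 15y4 + 74y5

Subject to:
  4y1 + 2y2 + 2y3 + y4 + 4y5 ≥ 7
  3y1 + 2y2 + 4y3 + y4 + 5y5 ≥ 6
  y1, y2, y3, y4, y5 ≥ 0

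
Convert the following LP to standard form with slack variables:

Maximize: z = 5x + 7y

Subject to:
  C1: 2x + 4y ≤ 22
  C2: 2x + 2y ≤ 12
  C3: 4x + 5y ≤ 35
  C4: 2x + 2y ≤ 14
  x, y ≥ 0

max z = 5x + 7y

s.t.
  2x + 4y + s1 = 22
  2x + 2y + s2 = 12
  4x + 5y + s3 = 35
  2x + 2y + s4 = 14
  x, y, s1, s2, s3, s4 ≥ 0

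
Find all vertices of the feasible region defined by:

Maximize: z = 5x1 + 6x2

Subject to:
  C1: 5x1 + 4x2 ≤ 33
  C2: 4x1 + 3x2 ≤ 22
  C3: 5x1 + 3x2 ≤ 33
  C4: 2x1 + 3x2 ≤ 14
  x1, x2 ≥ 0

(0, 0), (5.5, 0), (4, 2), (0, 4.667)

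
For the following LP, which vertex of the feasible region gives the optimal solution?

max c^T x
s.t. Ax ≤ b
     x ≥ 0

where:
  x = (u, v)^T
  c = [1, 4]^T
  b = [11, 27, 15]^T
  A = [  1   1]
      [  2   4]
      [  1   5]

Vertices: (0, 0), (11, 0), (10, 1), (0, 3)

Evaluate the objective at each vertex of the feasible region:
  z(0, 0) = 0
  z(11, 0) = 11
  z(10, 1) = 14  ←
  z(0, 3) = 12
The maximum is at u = 10, v = 1.

(10, 1)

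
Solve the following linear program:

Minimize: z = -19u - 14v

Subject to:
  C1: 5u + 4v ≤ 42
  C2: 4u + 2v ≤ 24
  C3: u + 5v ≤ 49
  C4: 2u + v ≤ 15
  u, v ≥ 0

Evaluate the objective at each vertex of the feasible region:
  z(0, 0) = 0
  z(6, 0) = -114
  z(2, 8) = -150  ←
  z(0.6667, 9.667) = -148
  z(0, 9.8) = -137.2
The minimum is at u = 2, v = 8.

u = 2, v = 8, z = -150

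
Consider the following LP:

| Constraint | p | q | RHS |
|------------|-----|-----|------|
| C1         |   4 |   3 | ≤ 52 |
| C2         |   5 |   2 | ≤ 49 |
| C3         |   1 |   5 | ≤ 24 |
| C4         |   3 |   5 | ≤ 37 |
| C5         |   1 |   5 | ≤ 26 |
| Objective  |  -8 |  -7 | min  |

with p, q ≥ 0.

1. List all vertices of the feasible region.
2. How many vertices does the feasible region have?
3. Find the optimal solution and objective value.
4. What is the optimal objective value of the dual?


1. (0, 0), (9.8, 0), (9, 2), (6.5, 3.5), (0, 4.8)
2. 5
3. p = 9, q = 2, z = -86
4. -86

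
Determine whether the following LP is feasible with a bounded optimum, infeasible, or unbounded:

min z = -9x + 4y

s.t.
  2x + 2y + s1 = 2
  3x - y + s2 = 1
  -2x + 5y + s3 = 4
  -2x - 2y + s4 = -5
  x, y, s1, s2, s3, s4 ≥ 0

Infeasible (no feasible solution exists)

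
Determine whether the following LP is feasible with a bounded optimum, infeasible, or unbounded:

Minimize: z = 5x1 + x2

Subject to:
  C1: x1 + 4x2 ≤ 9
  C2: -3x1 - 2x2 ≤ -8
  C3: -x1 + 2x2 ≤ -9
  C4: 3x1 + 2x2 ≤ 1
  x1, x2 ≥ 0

Infeasible (no feasible solution exists)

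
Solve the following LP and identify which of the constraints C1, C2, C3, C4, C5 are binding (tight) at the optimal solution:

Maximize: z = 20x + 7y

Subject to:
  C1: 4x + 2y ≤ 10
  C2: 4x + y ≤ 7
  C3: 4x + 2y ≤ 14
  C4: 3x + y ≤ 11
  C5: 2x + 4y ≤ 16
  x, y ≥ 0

At x = 1, y = 3, compute slack b - a·x for each constraint:
  C1: 10 − 10 = 0  (binding)
  C2: 7 − 7 = 0  (binding)
  C3: 14 − 10 = 4  (slack)
  C4: 11 − 6 = 5  (slack)
  C5: 16 − 14 = 2  (slack)

Optimal: x = 1, y = 3
Binding: C1, C2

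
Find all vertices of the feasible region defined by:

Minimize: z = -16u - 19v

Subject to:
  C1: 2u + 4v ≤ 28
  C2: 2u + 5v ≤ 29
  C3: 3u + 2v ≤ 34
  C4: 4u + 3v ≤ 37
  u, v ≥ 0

(0, 0), (9.25, 0), (7, 3), (0, 5.8)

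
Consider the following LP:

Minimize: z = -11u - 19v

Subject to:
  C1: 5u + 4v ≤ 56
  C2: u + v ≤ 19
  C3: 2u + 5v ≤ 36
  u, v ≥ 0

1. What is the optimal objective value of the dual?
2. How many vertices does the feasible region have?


1. -164
2. 4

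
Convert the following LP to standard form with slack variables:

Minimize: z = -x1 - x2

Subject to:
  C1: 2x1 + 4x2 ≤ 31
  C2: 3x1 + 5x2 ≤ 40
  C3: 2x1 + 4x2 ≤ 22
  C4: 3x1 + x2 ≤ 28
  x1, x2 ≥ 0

min z = -x1 - x2

s.t.
  2x1 + 4x2 + s1 = 31
  3x1 + 5x2 + s2 = 40
  2x1 + 4x2 + s3 = 22
  3x1 + x2 + s4 = 28
  x1, x2, s1, s2, s3, s4 ≥ 0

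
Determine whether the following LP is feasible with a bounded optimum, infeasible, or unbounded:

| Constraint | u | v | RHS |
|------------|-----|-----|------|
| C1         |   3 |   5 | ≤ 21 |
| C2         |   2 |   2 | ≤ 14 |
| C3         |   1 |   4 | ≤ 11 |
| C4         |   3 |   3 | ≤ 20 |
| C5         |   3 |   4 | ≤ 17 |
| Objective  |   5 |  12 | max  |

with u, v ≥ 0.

Feasible with a bounded optimal solution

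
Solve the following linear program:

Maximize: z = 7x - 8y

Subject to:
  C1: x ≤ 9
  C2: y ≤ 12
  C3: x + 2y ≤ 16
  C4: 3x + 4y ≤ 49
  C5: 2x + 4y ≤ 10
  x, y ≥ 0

Evaluate the objective at each vertex of the feasible region:
  z(0, 0) = 0
  z(5, 0) = 35  ←
  z(0, 2.5) = -20
The maximum is at x = 5, y = 0.

x = 5, y = 0, z = 35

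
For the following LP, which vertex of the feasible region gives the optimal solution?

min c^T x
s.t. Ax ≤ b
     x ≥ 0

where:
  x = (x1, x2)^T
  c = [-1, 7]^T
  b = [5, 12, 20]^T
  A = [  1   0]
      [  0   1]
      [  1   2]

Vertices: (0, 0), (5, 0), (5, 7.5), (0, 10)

Evaluate the objective at each vertex of the feasible region:
  z(0, 0) = 0
  z(5, 0) = -5  ←
  z(5, 7.5) = 47.5
  z(0, 10) = 70
The minimum is at x1 = 5, x2 = 0.

(5, 0)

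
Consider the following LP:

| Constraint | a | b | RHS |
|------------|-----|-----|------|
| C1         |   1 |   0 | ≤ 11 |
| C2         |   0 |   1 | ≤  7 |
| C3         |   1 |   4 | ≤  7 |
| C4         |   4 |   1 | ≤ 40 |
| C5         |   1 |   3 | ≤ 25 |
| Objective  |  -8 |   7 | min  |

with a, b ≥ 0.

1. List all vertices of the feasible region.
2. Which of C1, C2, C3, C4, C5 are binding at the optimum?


1. (0, 0), (7, 0), (0, 1.75)
2. C3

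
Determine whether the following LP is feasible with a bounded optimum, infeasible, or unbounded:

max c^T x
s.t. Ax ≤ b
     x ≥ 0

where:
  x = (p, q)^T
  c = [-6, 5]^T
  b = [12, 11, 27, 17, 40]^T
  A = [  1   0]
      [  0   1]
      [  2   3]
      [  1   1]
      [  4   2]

Feasible with a bounded optimal solution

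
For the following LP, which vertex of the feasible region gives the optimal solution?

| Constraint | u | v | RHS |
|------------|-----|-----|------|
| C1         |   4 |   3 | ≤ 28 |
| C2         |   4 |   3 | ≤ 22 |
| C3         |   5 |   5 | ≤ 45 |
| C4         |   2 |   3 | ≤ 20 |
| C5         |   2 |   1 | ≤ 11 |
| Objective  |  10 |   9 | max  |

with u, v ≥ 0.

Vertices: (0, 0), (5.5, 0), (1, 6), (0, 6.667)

Evaluate the objective at each vertex of the feasible region:
  z(0, 0) = 0
  z(5.5, 0) = 55
  z(1, 6) = 64  ←
  z(0, 6.667) = 60
The maximum is at u = 1, v = 6.

(1, 6)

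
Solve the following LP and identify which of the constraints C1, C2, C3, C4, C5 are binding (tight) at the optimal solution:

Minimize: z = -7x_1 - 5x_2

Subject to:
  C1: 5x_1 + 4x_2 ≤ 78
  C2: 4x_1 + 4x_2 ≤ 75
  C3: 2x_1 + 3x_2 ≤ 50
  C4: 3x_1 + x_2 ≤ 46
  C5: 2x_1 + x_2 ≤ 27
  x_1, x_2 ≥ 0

At x_1 = 10, x_2 = 7, compute slack b - a·x for each constraint:
  C1: 78 − 78 = 0  (binding)
  C2: 75 − 68 = 7  (slack)
  C3: 50 − 41 = 9  (slack)
  C4: 46 − 37 = 9  (slack)
  C5: 27 − 27 = 0  (binding)

Optimal: x_1 = 10, x_2 = 7
Binding: C1, C5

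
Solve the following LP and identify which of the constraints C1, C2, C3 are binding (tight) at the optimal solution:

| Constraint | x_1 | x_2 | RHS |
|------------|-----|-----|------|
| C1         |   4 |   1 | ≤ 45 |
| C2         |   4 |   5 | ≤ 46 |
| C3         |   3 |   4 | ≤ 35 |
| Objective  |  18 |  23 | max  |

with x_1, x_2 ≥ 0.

At x_1 = 9, x_2 = 2, compute slack b - a·x for each constraint:
  C1: 45 − 38 = 7  (slack)
  C2: 46 − 46 = 0  (binding)
  C3: 35 − 35 = 0  (binding)

Optimal: x_1 = 9, x_2 = 2
Binding: C2, C3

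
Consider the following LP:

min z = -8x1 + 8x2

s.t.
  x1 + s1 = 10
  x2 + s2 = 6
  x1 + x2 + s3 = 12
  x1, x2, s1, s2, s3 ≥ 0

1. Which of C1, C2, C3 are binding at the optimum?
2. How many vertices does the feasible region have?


1. C1
2. 5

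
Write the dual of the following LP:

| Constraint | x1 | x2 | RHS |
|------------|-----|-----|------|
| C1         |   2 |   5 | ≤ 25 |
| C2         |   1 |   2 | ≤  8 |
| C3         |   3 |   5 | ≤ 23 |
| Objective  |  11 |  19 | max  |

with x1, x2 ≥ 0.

Primal max cᵀx s.t. Ax ≤ b, x ≥ 0  →  Dual min bᵀy s.t. Aᵀy ≥ c, y ≥ 0.

Minimize: z = 25y1 + 8y2 + 23y3

Subject to:
  2y1 + y2 + 3y3 ≥ 11
  5y1 + 2y2 + 5y3 ≥ 19
  y1, y2, y3 ≥ 0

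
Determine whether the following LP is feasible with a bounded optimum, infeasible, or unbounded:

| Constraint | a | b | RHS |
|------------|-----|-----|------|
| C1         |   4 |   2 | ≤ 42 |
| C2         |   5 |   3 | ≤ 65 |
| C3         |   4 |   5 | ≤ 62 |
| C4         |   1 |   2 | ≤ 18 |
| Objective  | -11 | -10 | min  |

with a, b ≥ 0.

Feasible with a bounded optimal solution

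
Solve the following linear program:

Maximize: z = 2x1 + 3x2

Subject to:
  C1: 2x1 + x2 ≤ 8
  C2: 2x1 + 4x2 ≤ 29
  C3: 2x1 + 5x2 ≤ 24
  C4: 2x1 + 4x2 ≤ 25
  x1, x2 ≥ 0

Evaluate the objective at each vertex of the feasible region:
  z(0, 0) = 0
  z(4, 0) = 8
  z(2, 4) = 16  ←
  z(0, 4.8) = 14.4
The maximum is at x1 = 2, x2 = 4.

x1 = 2, x2 = 4, z = 16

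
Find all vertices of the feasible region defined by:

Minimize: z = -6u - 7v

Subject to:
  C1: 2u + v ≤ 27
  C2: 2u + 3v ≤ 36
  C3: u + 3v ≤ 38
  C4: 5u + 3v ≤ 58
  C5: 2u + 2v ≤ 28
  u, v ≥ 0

(0, 0), (11.6, 0), (8, 6), (6, 8), (0, 12)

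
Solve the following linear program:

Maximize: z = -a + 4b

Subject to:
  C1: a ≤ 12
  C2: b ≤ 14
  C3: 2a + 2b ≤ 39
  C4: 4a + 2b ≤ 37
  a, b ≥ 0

Evaluate the objective at each vertex of the feasible region:
  z(0, 0) = 0
  z(9.25, 0) = -9.25
  z(2.25, 14) = 53.75
  z(0, 14) = 56  ←
The maximum is at a = 0, b = 14.

a = 0, b = 14, z = 56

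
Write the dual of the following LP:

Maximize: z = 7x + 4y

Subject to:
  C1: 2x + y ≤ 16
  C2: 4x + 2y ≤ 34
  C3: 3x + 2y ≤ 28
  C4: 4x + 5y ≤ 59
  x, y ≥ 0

Primal max cᵀx s.t. Ax ≤ b, x ≥ 0  →  Dual min bᵀy s.t. Aᵀy ≥ c, y ≥ 0.

Minimize: z = 16y1 + 34y2 + 28y3 + 59y4

Subject to:
  2y1 + 4y2 + 3y3 + 4y4 ≥ 7
  y1 + 2y2 + 2y3 + 5y4 ≥ 4
  y1, y2, y3, y4 ≥ 0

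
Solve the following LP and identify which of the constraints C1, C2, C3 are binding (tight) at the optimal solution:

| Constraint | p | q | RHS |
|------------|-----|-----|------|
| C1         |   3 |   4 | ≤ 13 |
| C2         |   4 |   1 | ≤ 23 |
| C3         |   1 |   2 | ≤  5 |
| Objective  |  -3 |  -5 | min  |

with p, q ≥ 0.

At p = 3, q = 1, compute slack b - a·x for each constraint:
  C1: 13 − 13 = 0  (binding)
  C2: 23 − 13 = 10  (slack)
  C3: 5 − 5 = 0  (binding)

Optimal: p = 3, q = 1
Binding: C1, C3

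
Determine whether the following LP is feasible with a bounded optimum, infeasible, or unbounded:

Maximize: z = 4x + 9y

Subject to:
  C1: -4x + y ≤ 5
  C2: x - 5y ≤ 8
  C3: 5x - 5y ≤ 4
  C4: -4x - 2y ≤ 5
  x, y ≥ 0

Unbounded (objective can increase without bound)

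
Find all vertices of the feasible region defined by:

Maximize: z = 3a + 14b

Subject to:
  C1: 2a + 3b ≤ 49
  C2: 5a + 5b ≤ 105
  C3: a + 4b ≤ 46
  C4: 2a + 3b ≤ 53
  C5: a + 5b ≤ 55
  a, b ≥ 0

(0, 0), (21, 0), (14, 7), (11.6, 8.6), (10, 9), (0, 11)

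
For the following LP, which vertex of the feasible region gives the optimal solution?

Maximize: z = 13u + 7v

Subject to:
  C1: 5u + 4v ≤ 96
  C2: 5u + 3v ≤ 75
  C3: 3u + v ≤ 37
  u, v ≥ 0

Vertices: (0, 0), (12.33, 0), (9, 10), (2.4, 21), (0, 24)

Evaluate the objective at each vertex of the feasible region:
  z(0, 0) = 0
  z(12.33, 0) = 160.3
  z(9, 10) = 187  ←
  z(2.4, 21) = 178.2
  z(0, 24) = 168
The maximum is at u = 9, v = 10.

(9, 10)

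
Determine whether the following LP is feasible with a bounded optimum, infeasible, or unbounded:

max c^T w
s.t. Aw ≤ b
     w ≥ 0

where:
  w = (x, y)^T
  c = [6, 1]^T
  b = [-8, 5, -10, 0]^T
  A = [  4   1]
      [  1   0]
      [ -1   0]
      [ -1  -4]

Infeasible (no feasible solution exists)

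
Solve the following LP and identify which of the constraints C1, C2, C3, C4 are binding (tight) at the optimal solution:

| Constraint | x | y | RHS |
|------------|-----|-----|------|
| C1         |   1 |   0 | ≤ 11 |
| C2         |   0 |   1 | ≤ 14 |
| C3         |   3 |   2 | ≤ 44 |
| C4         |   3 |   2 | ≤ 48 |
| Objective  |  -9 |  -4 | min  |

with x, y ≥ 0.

At x = 11, y = 5.5, compute slack b - a·x for each constraint:
  C1: 11 − 11 = 0  (binding)
  C2: 14 − 5.5 = 8.5  (slack)
  C3: 44 − 44 = 0  (binding)
  C4: 48 − 44 = 4  (slack)

Optimal: x = 11, y = 5.5
Binding: C1, C3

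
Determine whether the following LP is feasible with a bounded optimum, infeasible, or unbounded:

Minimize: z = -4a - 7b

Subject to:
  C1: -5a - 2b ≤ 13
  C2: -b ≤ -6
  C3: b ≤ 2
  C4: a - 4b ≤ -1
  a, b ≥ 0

Infeasible (no feasible solution exists)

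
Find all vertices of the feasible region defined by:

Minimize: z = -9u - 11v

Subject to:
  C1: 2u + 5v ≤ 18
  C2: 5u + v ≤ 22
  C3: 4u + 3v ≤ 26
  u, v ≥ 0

(0, 0), (4.4, 0), (4, 2), (0, 3.6)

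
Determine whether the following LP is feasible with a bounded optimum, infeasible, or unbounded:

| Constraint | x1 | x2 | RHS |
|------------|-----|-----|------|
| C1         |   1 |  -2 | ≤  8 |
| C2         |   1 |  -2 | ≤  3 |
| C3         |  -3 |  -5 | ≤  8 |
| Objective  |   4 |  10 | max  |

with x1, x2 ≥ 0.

Unbounded (objective can increase without bound)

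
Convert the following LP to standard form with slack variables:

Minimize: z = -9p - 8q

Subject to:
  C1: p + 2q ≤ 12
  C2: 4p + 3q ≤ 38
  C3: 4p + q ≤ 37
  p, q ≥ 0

min z = -9p - 8q

s.t.
  p + 2q + s1 = 12
  4p + 3q + s2 = 38
  4p + q + s3 = 37
  p, q, s1, s2, s3 ≥ 0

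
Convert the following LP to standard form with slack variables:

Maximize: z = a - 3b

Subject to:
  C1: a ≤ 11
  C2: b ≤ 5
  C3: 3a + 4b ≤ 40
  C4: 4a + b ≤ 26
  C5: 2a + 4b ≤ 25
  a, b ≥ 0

max z = a - 3b

s.t.
  a + s1 = 11
  b + s2 = 5
  3a + 4b + s3 = 40
  4a + b + s4 = 26
  2a + 4b + s5 = 25
  a, b, s1, s2, s3, s4, s5 ≥ 0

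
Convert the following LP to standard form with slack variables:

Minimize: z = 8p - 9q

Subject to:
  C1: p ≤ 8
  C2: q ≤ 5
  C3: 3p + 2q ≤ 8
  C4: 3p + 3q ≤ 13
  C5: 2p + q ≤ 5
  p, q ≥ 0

min z = 8p - 9q

s.t.
  p + s1 = 8
  q + s2 = 5
  3p + 2q + s3 = 8
  3p + 3q + s4 = 13
  2p + q + s5 = 5
  p, q, s1, s2, s3, s4, s5 ≥ 0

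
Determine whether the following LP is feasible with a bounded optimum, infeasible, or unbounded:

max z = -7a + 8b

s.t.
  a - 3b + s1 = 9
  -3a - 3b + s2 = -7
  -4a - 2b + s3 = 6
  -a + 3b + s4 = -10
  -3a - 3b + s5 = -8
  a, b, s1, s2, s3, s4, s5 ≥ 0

Infeasible (no feasible solution exists)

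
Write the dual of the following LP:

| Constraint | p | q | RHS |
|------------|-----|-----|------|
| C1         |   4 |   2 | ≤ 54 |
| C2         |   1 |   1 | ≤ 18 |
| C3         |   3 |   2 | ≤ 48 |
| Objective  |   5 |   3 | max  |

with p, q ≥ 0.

Primal max cᵀx s.t. Ax ≤ b, x ≥ 0  →  Dual min bᵀy s.t. Aᵀy ≥ c, y ≥ 0.

Minimize: z = 54y1 + 18y2 + 48y3

Subject to:
  4y1 + y2 + 3y3 ≥ 5
  2y1 + y2 + 2y3 ≥ 3
  y1, y2, y3 ≥ 0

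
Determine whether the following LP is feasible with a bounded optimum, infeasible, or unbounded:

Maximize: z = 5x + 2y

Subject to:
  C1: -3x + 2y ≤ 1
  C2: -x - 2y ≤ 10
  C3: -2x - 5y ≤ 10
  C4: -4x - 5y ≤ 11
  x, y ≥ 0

Unbounded (objective can increase without bound)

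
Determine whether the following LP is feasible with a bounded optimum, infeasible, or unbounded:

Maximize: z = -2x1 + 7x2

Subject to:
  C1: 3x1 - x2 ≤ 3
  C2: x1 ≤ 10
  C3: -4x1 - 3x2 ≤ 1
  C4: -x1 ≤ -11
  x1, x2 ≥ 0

Infeasible (no feasible solution exists)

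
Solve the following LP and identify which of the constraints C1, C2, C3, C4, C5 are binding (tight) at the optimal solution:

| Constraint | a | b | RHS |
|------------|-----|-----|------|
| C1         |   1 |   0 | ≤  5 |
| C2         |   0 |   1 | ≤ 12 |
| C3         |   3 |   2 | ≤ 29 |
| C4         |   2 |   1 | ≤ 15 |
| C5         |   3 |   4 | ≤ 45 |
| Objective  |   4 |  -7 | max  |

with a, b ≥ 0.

At a = 5, b = 0, compute slack b - a·x for each constraint:
  C1: 5 − 5 = 0  (binding)
  C2: 12 − 0 = 12  (slack)
  C3: 29 − 15 = 14  (slack)
  C4: 15 − 10 = 5  (slack)
  C5: 45 − 15 = 30  (slack)

Optimal: a = 5, b = 0
Binding: C1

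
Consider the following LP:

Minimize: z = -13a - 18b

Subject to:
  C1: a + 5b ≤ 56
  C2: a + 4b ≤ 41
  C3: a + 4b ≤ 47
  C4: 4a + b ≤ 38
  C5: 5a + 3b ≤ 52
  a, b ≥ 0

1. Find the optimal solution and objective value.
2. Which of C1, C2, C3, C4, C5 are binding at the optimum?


1. a = 5, b = 9, z = -227
2. C2, C5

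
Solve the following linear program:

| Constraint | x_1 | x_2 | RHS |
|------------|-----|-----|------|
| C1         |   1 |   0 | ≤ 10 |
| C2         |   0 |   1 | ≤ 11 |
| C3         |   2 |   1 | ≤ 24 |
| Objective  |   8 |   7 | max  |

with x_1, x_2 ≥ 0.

Evaluate the objective at each vertex of the feasible region:
  z(0, 0) = 0
  z(10, 0) = 80
  z(10, 4) = 108
  z(6.5, 11) = 129  ←
  z(0, 11) = 77
The maximum is at x_1 = 6.5, x_2 = 11.

x_1 = 6.5, x_2 = 11, z = 129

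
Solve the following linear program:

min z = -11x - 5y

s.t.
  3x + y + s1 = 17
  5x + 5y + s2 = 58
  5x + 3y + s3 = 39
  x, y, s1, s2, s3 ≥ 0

Evaluate the objective at each vertex of the feasible region:
  z(0, 0) = 0
  z(5.667, 0) = -62.33
  z(3, 8) = -73  ←
  z(2.1, 9.5) = -70.6
  z(0, 11.6) = -58
The minimum is at x = 3, y = 8.

x = 3, y = 8, z = -73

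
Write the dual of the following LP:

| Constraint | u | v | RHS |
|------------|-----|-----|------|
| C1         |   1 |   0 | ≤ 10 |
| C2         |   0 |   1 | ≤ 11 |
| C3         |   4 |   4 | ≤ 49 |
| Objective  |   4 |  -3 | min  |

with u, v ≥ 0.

Primal min cᵀx s.t. Ax ≤ b, x ≥ 0  →  Dual max −bᵀy s.t. Aᵀy ≥ −c, y ≥ 0.

Maximize: z = -10y1 - 11y2 - 49y3

Subject to:
  y1 + 4y3 ≥ -4
  y2 + 4y3 ≥ 3
  y1, y2, y3 ≥ 0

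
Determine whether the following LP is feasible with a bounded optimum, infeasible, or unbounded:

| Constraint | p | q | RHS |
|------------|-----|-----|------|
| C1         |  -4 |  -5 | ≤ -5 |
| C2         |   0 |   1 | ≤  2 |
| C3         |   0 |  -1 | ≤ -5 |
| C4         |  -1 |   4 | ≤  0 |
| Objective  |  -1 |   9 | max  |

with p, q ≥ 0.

Infeasible (no feasible solution exists)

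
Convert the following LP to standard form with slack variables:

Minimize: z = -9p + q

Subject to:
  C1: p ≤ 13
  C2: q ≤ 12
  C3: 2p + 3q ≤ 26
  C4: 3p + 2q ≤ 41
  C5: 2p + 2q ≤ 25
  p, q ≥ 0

min z = -9p + q

s.t.
  p + s1 = 13
  q + s2 = 12
  2p + 3q + s3 = 26
  3p + 2q + s4 = 41
  2p + 2q + s5 = 25
  p, q, s1, s2, s3, s4, s5 ≥ 0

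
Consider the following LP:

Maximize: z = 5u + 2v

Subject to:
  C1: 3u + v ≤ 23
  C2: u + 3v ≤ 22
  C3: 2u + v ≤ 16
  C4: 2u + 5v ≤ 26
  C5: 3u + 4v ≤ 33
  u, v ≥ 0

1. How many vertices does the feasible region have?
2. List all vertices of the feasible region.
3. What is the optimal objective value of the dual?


1. 5
2. (0, 0), (7.667, 0), (7, 2), (6.75, 2.5), (0, 5.2)
3. 39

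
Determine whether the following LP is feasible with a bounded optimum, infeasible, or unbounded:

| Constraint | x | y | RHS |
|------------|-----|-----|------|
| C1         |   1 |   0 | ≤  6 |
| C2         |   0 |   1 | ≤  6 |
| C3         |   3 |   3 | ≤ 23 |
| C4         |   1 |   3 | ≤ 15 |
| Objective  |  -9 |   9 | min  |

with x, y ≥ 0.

Feasible with a bounded optimal solution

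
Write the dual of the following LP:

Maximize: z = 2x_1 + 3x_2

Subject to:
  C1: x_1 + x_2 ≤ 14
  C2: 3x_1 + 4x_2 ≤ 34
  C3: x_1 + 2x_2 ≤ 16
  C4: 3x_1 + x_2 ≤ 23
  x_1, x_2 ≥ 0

Primal max cᵀx s.t. Ax ≤ b, x ≥ 0  →  Dual min bᵀy s.t. Aᵀy ≥ c, y ≥ 0.

Minimize: z = 14y1 + 34y2 + 16y3 + 23y4

Subject to:
  y1 + 3y2 + y3 + 3y4 ≥ 2
  y1 + 4y2 + 2y3 + y4 ≥ 3
  y1, y2, y3, y4 ≥ 0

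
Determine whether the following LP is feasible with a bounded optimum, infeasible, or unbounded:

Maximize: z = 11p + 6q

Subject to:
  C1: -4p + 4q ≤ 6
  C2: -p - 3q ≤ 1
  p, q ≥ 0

Unbounded (objective can increase without bound)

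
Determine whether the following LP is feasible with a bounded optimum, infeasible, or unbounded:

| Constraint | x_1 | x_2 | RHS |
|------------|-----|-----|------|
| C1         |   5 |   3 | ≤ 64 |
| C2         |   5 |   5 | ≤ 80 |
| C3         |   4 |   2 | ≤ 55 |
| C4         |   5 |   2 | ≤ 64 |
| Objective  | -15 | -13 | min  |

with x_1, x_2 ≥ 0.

Feasible with a bounded optimal solution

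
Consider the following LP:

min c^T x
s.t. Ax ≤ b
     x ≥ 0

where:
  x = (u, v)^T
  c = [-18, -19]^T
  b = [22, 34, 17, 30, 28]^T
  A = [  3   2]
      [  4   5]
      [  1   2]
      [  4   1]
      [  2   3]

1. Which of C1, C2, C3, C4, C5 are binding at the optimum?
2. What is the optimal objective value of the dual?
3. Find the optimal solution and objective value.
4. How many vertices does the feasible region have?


1. C1, C2
2. -146
3. u = 6, v = 2, z = -146
4. 4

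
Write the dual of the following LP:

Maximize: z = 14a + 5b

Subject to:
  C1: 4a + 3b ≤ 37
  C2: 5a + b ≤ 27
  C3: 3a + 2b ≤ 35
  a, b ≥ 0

Primal max cᵀx s.t. Ax ≤ b, x ≥ 0  →  Dual min bᵀy s.t. Aᵀy ≥ c, y ≥ 0.

Minimize: z = 37y1 + 27y2 + 35y3

Subject to:
  4y1 + 5y2 + 3y3 ≥ 14
  3y1 + y2 + 2y3 ≥ 5
  y1, y2, y3 ≥ 0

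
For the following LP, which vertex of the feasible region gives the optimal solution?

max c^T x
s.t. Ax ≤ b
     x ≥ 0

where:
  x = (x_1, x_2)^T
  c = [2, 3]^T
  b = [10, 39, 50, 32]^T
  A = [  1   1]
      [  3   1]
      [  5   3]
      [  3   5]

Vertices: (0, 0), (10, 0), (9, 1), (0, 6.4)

Evaluate the objective at each vertex of the feasible region:
  z(0, 0) = 0
  z(10, 0) = 20
  z(9, 1) = 21  ←
  z(0, 6.4) = 19.2
The maximum is at x_1 = 9, x_2 = 1.

(9, 1)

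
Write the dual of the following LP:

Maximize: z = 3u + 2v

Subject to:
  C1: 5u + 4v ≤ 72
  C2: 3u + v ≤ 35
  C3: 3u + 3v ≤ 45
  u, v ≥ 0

Primal max cᵀx s.t. Ax ≤ b, x ≥ 0  →  Dual min bᵀy s.t. Aᵀy ≥ c, y ≥ 0.

Minimize: z = 72y1 + 35y2 + 45y3

Subject to:
  5y1 + 3y2 + 3y3 ≥ 3
  4y1 + y2 + 3y3 ≥ 2
  y1, y2, y3 ≥ 0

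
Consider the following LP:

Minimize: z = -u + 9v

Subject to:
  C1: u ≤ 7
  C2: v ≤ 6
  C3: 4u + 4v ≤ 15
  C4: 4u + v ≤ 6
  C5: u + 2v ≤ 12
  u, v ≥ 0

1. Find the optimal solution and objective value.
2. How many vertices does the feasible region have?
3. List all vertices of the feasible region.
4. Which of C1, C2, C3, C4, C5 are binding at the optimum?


1. u = 1.5, v = 0, z = -1.5
2. 4
3. (0, 0), (1.5, 0), (0.75, 3), (0, 3.75)
4. C4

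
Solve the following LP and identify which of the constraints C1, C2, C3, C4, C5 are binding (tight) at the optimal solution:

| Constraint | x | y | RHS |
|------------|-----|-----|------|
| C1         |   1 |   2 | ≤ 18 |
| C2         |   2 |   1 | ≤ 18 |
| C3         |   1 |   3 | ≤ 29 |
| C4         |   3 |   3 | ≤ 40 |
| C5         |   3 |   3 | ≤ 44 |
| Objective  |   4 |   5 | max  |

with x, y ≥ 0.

At x = 6, y = 6, compute slack b - a·x for each constraint:
  C1: 18 − 18 = 0  (binding)
  C2: 18 − 18 = 0  (binding)
  C3: 29 − 24 = 5  (slack)
  C4: 40 − 36 = 4  (slack)
  C5: 44 − 36 = 8  (slack)

Optimal: x = 6, y = 6
Binding: C1, C2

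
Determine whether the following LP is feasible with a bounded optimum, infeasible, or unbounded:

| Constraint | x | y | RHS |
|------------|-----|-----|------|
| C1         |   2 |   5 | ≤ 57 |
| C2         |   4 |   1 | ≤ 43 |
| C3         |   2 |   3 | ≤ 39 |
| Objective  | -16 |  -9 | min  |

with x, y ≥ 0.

Feasible with a bounded optimal solution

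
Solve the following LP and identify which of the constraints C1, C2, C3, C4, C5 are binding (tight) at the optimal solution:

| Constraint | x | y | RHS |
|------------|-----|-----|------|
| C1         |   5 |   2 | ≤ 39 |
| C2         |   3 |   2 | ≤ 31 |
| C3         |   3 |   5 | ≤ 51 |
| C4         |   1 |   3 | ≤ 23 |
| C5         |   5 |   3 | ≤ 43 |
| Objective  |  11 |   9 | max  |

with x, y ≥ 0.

At x = 5, y = 6, compute slack b - a·x for each constraint:
  C1: 39 − 37 = 2  (slack)
  C2: 31 − 27 = 4  (slack)
  C3: 51 − 45 = 6  (slack)
  C4: 23 − 23 = 0  (binding)
  C5: 43 − 43 = 0  (binding)

Optimal: x = 5, y = 6
Binding: C4, C5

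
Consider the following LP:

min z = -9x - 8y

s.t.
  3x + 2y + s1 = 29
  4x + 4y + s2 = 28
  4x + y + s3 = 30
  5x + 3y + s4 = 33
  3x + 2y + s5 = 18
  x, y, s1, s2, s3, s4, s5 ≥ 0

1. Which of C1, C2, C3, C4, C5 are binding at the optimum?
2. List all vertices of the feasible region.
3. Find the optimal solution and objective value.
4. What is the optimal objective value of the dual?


1. C2, C5
2. (0, 0), (6, 0), (4, 3), (0, 7)
3. x = 4, y = 3, z = -60
4. -60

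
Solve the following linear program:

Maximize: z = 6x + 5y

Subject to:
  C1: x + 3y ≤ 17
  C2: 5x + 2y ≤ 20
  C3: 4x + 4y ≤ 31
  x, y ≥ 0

Evaluate the objective at each vertex of the feasible region:
  z(0, 0) = 0
  z(4, 0) = 24
  z(2, 5) = 37  ←
  z(0, 5.667) = 28.33
The maximum is at x = 2, y = 5.

x = 2, y = 5, z = 37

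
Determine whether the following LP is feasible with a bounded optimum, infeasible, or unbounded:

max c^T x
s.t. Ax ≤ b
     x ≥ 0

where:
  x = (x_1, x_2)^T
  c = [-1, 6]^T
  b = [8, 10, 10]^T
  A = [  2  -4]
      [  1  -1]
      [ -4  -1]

Unbounded (objective can increase without bound)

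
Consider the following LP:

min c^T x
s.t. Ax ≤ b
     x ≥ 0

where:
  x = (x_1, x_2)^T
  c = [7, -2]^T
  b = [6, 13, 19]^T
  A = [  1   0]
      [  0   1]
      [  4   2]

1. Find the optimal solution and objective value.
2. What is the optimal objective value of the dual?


1. x_1 = 0, x_2 = 9.5, z = -19
2. -19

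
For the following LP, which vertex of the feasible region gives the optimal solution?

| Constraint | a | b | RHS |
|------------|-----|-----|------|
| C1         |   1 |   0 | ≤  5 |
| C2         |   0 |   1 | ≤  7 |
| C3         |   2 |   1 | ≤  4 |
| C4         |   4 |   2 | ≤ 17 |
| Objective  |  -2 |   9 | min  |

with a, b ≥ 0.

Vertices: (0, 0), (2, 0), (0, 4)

Evaluate the objective at each vertex of the feasible region:
  z(0, 0) = 0
  z(2, 0) = -4  ←
  z(0, 4) = 36
The minimum is at a = 2, b = 0.

(2, 0)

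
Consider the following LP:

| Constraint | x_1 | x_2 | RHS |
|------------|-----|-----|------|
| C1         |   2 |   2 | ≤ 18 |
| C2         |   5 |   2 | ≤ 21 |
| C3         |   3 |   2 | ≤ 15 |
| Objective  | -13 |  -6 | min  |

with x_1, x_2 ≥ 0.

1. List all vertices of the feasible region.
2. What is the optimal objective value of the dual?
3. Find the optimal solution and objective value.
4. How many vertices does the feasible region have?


1. (0, 0), (4.2, 0), (3, 3), (0, 7.5)
2. -57
3. x_1 = 3, x_2 = 3, z = -57
4. 4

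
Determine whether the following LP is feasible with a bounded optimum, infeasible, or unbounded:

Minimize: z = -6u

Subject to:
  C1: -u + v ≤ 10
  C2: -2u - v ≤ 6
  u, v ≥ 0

Unbounded (objective can decrease without bound)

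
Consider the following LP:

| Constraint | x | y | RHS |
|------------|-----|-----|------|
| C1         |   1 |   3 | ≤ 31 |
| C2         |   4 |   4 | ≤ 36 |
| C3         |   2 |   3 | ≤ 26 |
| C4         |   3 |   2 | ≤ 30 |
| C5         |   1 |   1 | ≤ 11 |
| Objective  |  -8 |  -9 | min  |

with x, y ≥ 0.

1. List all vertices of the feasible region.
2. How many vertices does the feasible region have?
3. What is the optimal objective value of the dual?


1. (0, 0), (9, 0), (1, 8), (0, 8.667)
2. 4
3. -80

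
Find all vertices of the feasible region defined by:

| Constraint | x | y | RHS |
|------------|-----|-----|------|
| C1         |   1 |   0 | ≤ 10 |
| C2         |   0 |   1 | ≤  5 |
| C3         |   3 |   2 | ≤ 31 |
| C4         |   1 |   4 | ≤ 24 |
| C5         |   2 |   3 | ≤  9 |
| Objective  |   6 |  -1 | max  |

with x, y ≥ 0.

(0, 0), (4.5, 0), (0, 3)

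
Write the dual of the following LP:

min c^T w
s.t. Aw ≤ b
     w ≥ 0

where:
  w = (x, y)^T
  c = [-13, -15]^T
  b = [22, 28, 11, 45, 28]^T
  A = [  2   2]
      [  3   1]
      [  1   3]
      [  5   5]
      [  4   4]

Primal min cᵀx s.t. Ax ≤ b, x ≥ 0  →  Dual max −bᵀy s.t. Aᵀy ≥ −c, y ≥ 0.

Maximize: z = -22y1 - 28y2 - 11y3 - 45y4 - 28y5

Subject to:
  2y1 + 3y2 + y3 + 5y4 + 4y5 ≥ 13
  2y1 + y2 + 3y3 + 5y4 + 4y5 ≥ 15
  y1, y2, y3, y4, y5 ≥ 0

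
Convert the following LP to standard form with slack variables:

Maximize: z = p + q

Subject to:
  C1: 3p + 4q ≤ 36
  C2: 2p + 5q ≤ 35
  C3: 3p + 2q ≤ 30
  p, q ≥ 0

max z = p + q

s.t.
  3p + 4q + s1 = 36
  2p + 5q + s2 = 35
  3p + 2q + s3 = 30
  p, q, s1, s2, s3 ≥ 0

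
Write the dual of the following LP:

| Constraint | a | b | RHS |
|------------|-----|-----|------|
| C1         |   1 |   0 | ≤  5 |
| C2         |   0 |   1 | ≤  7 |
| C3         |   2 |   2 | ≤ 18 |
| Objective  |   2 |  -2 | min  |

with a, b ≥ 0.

Primal min cᵀx s.t. Ax ≤ b, x ≥ 0  →  Dual max −bᵀy s.t. Aᵀy ≥ −c, y ≥ 0.

Maximize: z = -5y1 - 7y2 - 18y3

Subject to:
  y1 + 2y3 ≥ -2
  y2 + 2y3 ≥ 2
  y1, y2, y3 ≥ 0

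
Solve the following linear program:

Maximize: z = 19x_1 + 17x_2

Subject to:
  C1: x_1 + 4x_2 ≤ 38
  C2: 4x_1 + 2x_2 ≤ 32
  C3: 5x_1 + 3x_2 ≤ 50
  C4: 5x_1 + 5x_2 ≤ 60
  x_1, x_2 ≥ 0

Evaluate the objective at each vertex of the feasible region:
  z(0, 0) = 0
  z(8, 0) = 152
  z(4, 8) = 212  ←
  z(3.333, 8.667) = 210.7
  z(0, 9.5) = 161.5
The maximum is at x_1 = 4, x_2 = 8.

x_1 = 4, x_2 = 8, z = 212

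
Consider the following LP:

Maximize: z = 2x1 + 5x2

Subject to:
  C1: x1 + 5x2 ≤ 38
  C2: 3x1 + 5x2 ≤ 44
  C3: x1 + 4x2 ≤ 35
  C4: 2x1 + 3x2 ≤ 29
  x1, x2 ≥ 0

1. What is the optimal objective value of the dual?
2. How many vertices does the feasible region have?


1. 41
2. 5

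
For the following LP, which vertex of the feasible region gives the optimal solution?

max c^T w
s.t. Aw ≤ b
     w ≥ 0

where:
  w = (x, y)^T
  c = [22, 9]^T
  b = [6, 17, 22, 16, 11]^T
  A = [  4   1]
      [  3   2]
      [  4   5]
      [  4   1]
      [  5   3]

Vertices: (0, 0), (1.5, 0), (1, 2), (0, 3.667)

Evaluate the objective at each vertex of the feasible region:
  z(0, 0) = 0
  z(1.5, 0) = 33
  z(1, 2) = 40  ←
  z(0, 3.667) = 33
The maximum is at x = 1, y = 2.

(1, 2)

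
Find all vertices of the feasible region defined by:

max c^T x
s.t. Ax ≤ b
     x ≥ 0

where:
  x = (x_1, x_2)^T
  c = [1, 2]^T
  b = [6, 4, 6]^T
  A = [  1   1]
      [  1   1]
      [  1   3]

(0, 0), (4, 0), (3, 1), (0, 2)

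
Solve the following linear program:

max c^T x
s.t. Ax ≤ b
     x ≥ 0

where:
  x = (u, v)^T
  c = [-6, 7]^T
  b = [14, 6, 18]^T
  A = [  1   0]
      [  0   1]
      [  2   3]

Evaluate the objective at each vertex of the feasible region:
  z(0, 0) = 0
  z(9, 0) = -54
  z(0, 6) = 42  ←
The maximum is at u = 0, v = 6.

u = 0, v = 6, z = 42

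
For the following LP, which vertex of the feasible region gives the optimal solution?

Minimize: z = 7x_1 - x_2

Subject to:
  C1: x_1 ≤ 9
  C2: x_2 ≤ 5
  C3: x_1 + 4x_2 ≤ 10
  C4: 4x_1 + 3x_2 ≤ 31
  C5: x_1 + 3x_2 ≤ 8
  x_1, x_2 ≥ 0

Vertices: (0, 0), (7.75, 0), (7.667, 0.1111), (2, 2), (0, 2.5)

Evaluate the objective at each vertex of the feasible region:
  z(0, 0) = 0
  z(7.75, 0) = 54.25
  z(7.667, 0.1111) = 53.56
  z(2, 2) = 12
  z(0, 2.5) = -2.5  ←
The minimum is at x_1 = 0, x_2 = 2.5.

(0, 2.5)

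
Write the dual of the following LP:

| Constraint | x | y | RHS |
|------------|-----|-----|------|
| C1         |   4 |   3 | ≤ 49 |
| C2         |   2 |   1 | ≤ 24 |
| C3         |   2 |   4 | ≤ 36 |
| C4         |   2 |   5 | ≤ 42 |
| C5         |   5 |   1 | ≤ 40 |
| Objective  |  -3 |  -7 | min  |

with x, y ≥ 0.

Primal min cᵀx s.t. Ax ≤ b, x ≥ 0  →  Dual max −bᵀy s.t. Aᵀy ≥ −c, y ≥ 0.

Maximize: z = -49y1 - 24y2 - 36y3 - 42y4 - 40y5

Subject to:
  4y1 + 2y2 + 2y3 + 2y4 + 5y5 ≥ 3
  3y1 + y2 + 4y3 + 5y4 + y5 ≥ 7
  y1, y2, y3, y4, y5 ≥ 0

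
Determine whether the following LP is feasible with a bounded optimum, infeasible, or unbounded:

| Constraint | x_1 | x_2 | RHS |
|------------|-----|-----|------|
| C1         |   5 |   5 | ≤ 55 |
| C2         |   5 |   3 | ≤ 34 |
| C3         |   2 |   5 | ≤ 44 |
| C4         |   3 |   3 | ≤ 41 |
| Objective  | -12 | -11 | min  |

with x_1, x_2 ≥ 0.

Feasible with a bounded optimal solution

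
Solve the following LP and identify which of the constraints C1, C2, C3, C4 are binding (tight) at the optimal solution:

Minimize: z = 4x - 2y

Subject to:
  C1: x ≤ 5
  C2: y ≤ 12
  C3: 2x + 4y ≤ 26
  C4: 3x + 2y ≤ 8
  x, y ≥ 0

At x = 0, y = 4, compute slack b - a·x for each constraint:
  C1: 5 − 0 = 5  (slack)
  C2: 12 − 4 = 8  (slack)
  C3: 26 − 16 = 10  (slack)
  C4: 8 − 8 = 0  (binding)

Optimal: x = 0, y = 4
Binding: C4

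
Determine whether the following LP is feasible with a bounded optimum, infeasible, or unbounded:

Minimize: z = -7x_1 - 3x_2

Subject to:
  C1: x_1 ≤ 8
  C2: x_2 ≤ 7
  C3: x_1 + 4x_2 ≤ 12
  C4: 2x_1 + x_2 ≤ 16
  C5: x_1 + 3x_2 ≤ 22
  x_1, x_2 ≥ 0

Feasible with a bounded optimal solution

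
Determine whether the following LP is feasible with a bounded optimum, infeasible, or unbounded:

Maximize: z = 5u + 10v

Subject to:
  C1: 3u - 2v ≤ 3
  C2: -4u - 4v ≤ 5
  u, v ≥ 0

Unbounded (objective can increase without bound)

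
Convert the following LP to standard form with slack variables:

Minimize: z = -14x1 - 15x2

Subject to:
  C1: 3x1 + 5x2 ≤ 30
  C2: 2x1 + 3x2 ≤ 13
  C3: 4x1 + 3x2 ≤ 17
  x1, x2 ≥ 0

min z = -14x1 - 15x2

s.t.
  3x1 + 5x2 + s1 = 30
  2x1 + 3x2 + s2 = 13
  4x1 + 3x2 + s3 = 17
  x1, x2, s1, s2, s3 ≥ 0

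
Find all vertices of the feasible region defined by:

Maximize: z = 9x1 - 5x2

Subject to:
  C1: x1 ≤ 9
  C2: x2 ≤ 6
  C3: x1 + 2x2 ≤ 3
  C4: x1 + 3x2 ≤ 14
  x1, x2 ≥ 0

(0, 0), (3, 0), (0, 1.5)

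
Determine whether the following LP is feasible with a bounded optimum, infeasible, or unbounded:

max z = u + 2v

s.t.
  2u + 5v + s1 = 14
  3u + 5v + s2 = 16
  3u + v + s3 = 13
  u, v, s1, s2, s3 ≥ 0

Feasible with a bounded optimal solution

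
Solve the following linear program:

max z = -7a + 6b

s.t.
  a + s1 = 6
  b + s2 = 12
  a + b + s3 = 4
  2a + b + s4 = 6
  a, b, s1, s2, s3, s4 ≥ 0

Evaluate the objective at each vertex of the feasible region:
  z(0, 0) = 0
  z(3, 0) = -21
  z(2, 2) = -2
  z(0, 4) = 24  ←
The maximum is at a = 0, b = 4.

a = 0, b = 4, z = 24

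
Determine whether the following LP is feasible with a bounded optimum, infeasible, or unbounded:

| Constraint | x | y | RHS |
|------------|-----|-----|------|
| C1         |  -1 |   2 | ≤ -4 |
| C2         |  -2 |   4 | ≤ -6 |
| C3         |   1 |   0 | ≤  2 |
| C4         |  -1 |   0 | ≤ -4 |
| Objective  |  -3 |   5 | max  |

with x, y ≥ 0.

Infeasible (no feasible solution exists)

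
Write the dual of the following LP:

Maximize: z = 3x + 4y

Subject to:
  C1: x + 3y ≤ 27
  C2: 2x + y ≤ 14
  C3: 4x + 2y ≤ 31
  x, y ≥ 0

Primal max cᵀx s.t. Ax ≤ b, x ≥ 0  →  Dual min bᵀy s.t. Aᵀy ≥ c, y ≥ 0.

Minimize: z = 27y1 + 14y2 + 31y3

Subject to:
  y1 + 2y2 + 4y3 ≥ 3
  3y1 + y2 + 2y3 ≥ 4
  y1, y2, y3 ≥ 0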